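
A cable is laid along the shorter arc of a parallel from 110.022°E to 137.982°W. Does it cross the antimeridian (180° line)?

Yes

Naïve |-137.982 − 110.022| = 248.004° > 180°, so the shorter arc goes the other way round — across 180°.
Signed shortest Δλ = ((-137.982 − 110.022 + 180) mod 360) − 180 = 111.996°.
Going east by 111.996° from +110.022° passes through 180° before reaching -137.982°.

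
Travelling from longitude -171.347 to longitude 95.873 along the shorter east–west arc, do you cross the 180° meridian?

Naïve |95.873 − -171.347| = 267.22° > 180°, so the shorter arc goes the other way round — across 180°.
Signed shortest Δλ = ((95.873 − -171.347 + 180) mod 360) − 180 = -92.78°.
Going west by 92.78° from -171.347° passes through 180° before reaching +95.873°.

Yes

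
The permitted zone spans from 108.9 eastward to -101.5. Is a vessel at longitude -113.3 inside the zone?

Yes

Band width going east from +108.9° to -101.5°: ((-101.5 − 108.9) mod 360) = 149.6°.
Offset of -113.3° east of the west edge: ((-113.3 − 108.9) mod 360) = 137.8°.
137.8° ≤ 149.6° ⇒ inside.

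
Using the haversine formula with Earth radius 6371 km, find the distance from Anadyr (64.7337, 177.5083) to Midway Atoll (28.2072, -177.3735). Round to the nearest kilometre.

4078 km

Δλ = -177.3735 − 177.5083 = -354.8818°; wrapped into (−180°, 180°]: 5.1182°.
Δφ = 28.2072 − 64.7337 = -36.5265°.
a = sin²(Δφ/2) + cos φ₁ · cos φ₂ · sin²(Δλ/2) = 0.098959.
c = 2·atan2(√a, √(1−a)) = 0.64002 rad → d = 6371·c ≈ 4077.59 km.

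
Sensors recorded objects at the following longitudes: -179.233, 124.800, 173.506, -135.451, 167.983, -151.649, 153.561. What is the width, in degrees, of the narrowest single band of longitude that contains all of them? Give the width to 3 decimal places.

99.749°

Sort the longitudes: -179.233°, -151.649°, -135.451°, +124.800°, +153.561°, +167.983°, +173.506°.
Eastward gaps between consecutive values (wrapping around): 27.584°, 16.198°, 260.251°, 28.761°, 14.422°, 5.523°, 7.261°.
Largest gap = 260.251° ⇒ minimal covering band is its complement: 360° − 260.251° = 99.749°.
Band runs from +124.800° eastward to -135.451°, crossing the antimeridian.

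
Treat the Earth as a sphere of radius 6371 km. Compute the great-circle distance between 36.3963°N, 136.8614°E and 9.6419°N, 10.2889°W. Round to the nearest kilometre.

Δλ = -10.2889 − 136.8614 = -147.1503°.
Δφ = 9.6419 − 36.3963 = -26.7544°.
a = sin²(Δφ/2) + cos φ₁ · cos φ₂ · sin²(Δλ/2) = 0.783643.
c = 2·atan2(√a, √(1−a)) = 2.17400 rad → d = 6371·c ≈ 13850.57 km.

13851 km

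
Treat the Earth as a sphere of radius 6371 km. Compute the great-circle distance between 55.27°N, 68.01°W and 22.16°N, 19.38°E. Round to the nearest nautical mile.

Δλ = 19.38 − -68.01 = 87.39°.
Δφ = 22.16 − 55.27 = -33.11°.
a = sin²(Δφ/2) + cos φ₁ · cos φ₂ · sin²(Δλ/2) = 0.332989.
c = 2·atan2(√a, √(1−a)) = 1.23023 rad → d = 6371·c ≈ 7837.79 km ≈ 4232.07 nmi.

4232 nmi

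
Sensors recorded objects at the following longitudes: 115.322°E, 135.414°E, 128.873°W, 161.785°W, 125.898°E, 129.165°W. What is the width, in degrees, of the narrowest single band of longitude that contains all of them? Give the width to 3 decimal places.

115.805°

Sort the longitudes: -161.785°, -129.165°, -128.873°, +115.322°, +125.898°, +135.414°.
Eastward gaps between consecutive values (wrapping around): 32.620°, 0.292°, 244.195°, 10.576°, 9.516°, 62.801°.
Largest gap = 244.195° ⇒ minimal covering band is its complement: 360° − 244.195° = 115.805°.
Band runs from +115.322° eastward to -128.873°, crossing the antimeridian.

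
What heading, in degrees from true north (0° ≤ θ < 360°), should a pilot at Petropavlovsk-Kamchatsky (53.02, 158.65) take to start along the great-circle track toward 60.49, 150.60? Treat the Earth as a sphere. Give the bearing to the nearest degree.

333°

Δλ = 150.60 − 158.65 = -8.05°.
θ = atan2( sin Δλ · cos φ₂ , cos φ₁ · sin φ₂ − sin φ₁ · cos φ₂ · cos Δλ )
  = atan2(-0.06898, 0.13388) = -27.258° → normalised to [0°, 360°): 332.742°.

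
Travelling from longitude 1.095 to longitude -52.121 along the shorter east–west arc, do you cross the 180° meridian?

No

Signed shortest Δλ = ((-52.121 − 1.095 + 180) mod 360) − 180 = -53.216°.
Going west by 53.216° from +1.095° reaches -52.121° without touching 180°.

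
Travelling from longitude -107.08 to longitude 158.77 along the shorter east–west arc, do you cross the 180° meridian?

Yes

Naïve |158.77 − -107.08| = 265.85° > 180°, so the shorter arc goes the other way round — across 180°.
Signed shortest Δλ = ((158.77 − -107.08 + 180) mod 360) − 180 = -94.15°.
Going west by 94.15° from -107.08° passes through 180° before reaching +158.77°.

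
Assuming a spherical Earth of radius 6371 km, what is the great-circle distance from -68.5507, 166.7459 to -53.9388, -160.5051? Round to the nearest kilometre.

Δλ = -160.5051 − 166.7459 = -327.2510°; wrapped into (−180°, 180°]: 32.7490°.
Δφ = -53.9388 − -68.5507 = 14.6119°.
a = sin²(Δφ/2) + cos φ₁ · cos φ₂ · sin²(Δλ/2) = 0.033279.
c = 2·atan2(√a, √(1−a)) = 0.36691 rad → d = 6371·c ≈ 2337.56 km.

2338 km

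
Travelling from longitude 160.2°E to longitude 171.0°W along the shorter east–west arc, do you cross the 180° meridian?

Naïve |-171.0 − 160.2| = 331.2° > 180°, so the shorter arc goes the other way round — across 180°.
Signed shortest Δλ = ((-171.0 − 160.2 + 180) mod 360) − 180 = 28.8°.
Going east by 28.8° from +160.2° passes through 180° before reaching -171.0°.

Yes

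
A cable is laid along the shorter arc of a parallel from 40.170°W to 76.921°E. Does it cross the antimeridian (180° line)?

No

Signed shortest Δλ = ((76.921 − -40.170 + 180) mod 360) − 180 = 117.091°.
Going east by 117.091° from -40.170° reaches +76.921° without touching 180°.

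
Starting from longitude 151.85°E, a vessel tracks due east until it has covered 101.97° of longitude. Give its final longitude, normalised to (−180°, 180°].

106.18°W

Start at +151.85°; shift +101.97° → +253.82°.
+253.82° lies outside (−180°, 180°]; subtract 360° → -106.18°.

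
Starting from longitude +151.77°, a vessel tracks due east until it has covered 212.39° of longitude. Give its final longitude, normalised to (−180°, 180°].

+4.16°

Start at +151.77°; shift +212.39° → +364.16°.
+364.16° lies outside (−180°, 180°]; subtract 360° → +4.16°.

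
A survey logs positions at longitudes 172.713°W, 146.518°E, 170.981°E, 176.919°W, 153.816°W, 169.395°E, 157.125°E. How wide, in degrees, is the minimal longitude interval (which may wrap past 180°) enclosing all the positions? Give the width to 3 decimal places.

59.666°

Sort the longitudes: -176.919°, -172.713°, -153.816°, +146.518°, +157.125°, +169.395°, +170.981°.
Eastward gaps between consecutive values (wrapping around): 4.206°, 18.897°, 300.334°, 10.607°, 12.270°, 1.586°, 12.100°.
Largest gap = 300.334° ⇒ minimal covering band is its complement: 360° − 300.334° = 59.666°.
Band runs from +146.518° eastward to -153.816°, crossing the antimeridian.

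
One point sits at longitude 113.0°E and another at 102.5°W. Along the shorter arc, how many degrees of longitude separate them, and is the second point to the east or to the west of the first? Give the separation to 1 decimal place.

144.5° east

Raw difference: -102.5 − 113.0 = -215.5°.
Normalise into (−180°, 180°]: -215.5° + 360° = 144.5°.
Positive ⇒ the second point lies to the east; separation 144.5°.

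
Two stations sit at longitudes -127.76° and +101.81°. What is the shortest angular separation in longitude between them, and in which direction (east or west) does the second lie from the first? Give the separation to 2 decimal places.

130.43° west

Raw difference: 101.81 − -127.76 = 229.57°.
Normalise into (−180°, 180°]: 229.57° − 360° = -130.43°.
Negative ⇒ the second point lies to the west; separation 130.43°.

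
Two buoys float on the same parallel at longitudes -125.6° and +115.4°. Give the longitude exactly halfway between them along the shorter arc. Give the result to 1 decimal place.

+174.9°

Signed shortest Δλ from -125.6° to +115.4° is -119.0°.
Midpoint longitude = -125.6° + (-119.0°)/2 = -125.6° − 59.5° = -185.1°.
Normalise into (−180°, 180°]: +174.9°.
(The naïve average (-125.6 + +115.4)/2 = -5.1° is on the wrong side of the globe.)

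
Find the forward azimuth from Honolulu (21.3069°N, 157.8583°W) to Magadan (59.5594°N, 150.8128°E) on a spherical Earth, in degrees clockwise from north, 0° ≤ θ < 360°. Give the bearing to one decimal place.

330.1°

Δλ = 150.8128 − -157.8583 = 308.6711°; wrapped into (−180°, 180°]: -51.3289°.
θ = atan2( sin Δλ · cos φ₂ , cos φ₁ · sin φ₂ − sin φ₁ · cos φ₂ · cos Δλ )
  = atan2(-0.39556, 0.68819) = -29.890° → normalised to [0°, 360°): 330.110°.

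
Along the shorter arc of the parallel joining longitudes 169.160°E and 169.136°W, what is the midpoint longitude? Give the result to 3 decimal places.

179.988°W

Signed shortest Δλ from +169.160° to -169.136° is +21.704°.
Midpoint longitude = +169.160° + (+21.704°)/2 = +169.160° + 10.852° = +180.012°.
Normalise into (−180°, 180°]: -179.988°.
(The naïve average (+169.160 + -169.136)/2 = 0.012° is on the wrong side of the globe.)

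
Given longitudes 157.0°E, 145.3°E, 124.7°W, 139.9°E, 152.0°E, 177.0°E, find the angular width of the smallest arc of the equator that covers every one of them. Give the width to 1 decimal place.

Sort the longitudes: -124.7°, +139.9°, +145.3°, +152.0°, +157.0°, +177.0°.
Eastward gaps between consecutive values (wrapping around): 264.6°, 5.4°, 6.7°, 5.0°, 20.0°, 58.3°.
Largest gap = 264.6° ⇒ minimal covering band is its complement: 360° − 264.6° = 95.4°.
Band runs from +139.9° eastward to -124.7°, crossing the antimeridian.

95.4°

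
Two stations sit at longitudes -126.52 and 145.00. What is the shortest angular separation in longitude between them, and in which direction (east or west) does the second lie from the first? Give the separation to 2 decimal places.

Raw difference: 145.00 − -126.52 = 271.52°.
Normalise into (−180°, 180°]: 271.52° − 360° = -88.48°.
Negative ⇒ the second point lies to the west; separation 88.48°.

88.48° west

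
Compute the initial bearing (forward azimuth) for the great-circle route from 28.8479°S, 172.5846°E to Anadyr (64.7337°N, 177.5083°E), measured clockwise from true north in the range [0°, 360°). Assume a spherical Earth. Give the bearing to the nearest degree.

Δλ = 177.5083 − 172.5846 = 4.9237°.
θ = atan2( sin Δλ · cos φ₂ , cos φ₁ · sin φ₂ − sin φ₁ · cos φ₂ · cos Δλ )
  = atan2(0.03663, 0.99729) = 2.104° → normalised to [0°, 360°): 2.104°.

2°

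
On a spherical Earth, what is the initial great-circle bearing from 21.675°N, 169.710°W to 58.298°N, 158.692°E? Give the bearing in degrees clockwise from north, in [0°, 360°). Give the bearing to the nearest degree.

Δλ = 158.692 − -169.710 = 328.402°; wrapped into (−180°, 180°]: -31.598°.
θ = atan2( sin Δλ · cos φ₂ , cos φ₁ · sin φ₂ − sin φ₁ · cos φ₂ · cos Δλ )
  = atan2(-0.27534, 0.62532) = -23.765° → normalised to [0°, 360°): 336.235°.

336°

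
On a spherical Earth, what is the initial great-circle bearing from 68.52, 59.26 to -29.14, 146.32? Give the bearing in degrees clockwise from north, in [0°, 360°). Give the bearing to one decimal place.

Δλ = 146.32 − 59.26 = 87.06°.
θ = atan2( sin Δλ · cos φ₂ , cos φ₁ · sin φ₂ − sin φ₁ · cos φ₂ · cos Δλ )
  = atan2(0.87228, -0.21999) = 104.155° → normalised to [0°, 360°): 104.155°.

104.2°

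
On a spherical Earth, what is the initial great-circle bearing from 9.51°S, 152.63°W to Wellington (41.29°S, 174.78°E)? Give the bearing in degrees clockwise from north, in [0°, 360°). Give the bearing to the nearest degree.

217°

Δλ = 174.78 − -152.63 = 327.41°; wrapped into (−180°, 180°]: -32.59°.
θ = atan2( sin Δλ · cos φ₂ , cos φ₁ · sin φ₂ − sin φ₁ · cos φ₂ · cos Δλ )
  = atan2(-0.40471, -0.54621) = -143.463° → normalised to [0°, 360°): 216.537°.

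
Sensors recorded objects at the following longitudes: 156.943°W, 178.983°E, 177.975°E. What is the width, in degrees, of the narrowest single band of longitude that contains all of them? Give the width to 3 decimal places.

25.082°

Sort the longitudes: -156.943°, +177.975°, +178.983°.
Eastward gaps between consecutive values (wrapping around): 334.918°, 1.008°, 24.074°.
Largest gap = 334.918° ⇒ minimal covering band is its complement: 360° − 334.918° = 25.082°.
Band runs from +177.975° eastward to -156.943°, crossing the antimeridian.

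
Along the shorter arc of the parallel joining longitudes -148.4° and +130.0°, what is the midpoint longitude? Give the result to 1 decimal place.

+170.8°

Signed shortest Δλ from -148.4° to +130.0° is -81.6°.
Midpoint longitude = -148.4° + (-81.6°)/2 = -148.4° − 40.8° = -189.2°.
Normalise into (−180°, 180°]: +170.8°.
(The naïve average (-148.4 + +130.0)/2 = -9.2° is on the wrong side of the globe.)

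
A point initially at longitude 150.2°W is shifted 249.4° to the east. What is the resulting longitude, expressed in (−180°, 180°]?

Start at -150.2°; shift +249.4° → +99.2°.
+99.2° already lies in (−180°, 180°].

99.2°E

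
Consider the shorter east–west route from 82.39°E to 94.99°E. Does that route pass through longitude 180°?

No

Signed shortest Δλ = ((94.99 − 82.39 + 180) mod 360) − 180 = 12.6°.
Going east by 12.6° from +82.39° reaches +94.99° without touching 180°.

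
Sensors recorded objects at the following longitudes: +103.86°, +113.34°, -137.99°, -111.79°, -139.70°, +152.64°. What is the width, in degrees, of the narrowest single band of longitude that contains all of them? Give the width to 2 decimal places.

Sort the longitudes: -139.70°, -137.99°, -111.79°, +103.86°, +113.34°, +152.64°.
Eastward gaps between consecutive values (wrapping around): 1.71°, 26.20°, 215.65°, 9.48°, 39.30°, 67.66°.
Largest gap = 215.65° ⇒ minimal covering band is its complement: 360° − 215.65° = 144.35°.
Band runs from +103.86° eastward to -111.79°, crossing the antimeridian.

144.35°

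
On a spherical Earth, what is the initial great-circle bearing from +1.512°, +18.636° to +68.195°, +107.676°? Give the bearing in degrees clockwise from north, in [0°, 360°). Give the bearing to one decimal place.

21.8°

Δλ = 107.676 − 18.636 = 89.040°.
θ = atan2( sin Δλ · cos φ₂ , cos φ₁ · sin φ₂ − sin φ₁ · cos φ₂ · cos Δλ )
  = atan2(0.37140, 0.92797) = 21.813° → normalised to [0°, 360°): 21.813°.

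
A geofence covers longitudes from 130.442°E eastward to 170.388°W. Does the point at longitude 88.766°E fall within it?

No

Band width going east from +130.442° to -170.388°: ((-170.388 − 130.442) mod 360) = 59.170°.
Offset of +88.766° east of the west edge: ((88.766 − 130.442) mod 360) = 318.324°.
318.324° > 59.170° ⇒ outside.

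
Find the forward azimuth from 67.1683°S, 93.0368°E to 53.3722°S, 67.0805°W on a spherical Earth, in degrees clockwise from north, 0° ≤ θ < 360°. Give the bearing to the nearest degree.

194°

Δλ = -67.0805 − 93.0368 = -160.1173°.
θ = atan2( sin Δλ · cos φ₂ , cos φ₁ · sin φ₂ − sin φ₁ · cos φ₂ · cos Δλ )
  = atan2(-0.20291, -0.82849) = -166.239° → normalised to [0°, 360°): 193.761°.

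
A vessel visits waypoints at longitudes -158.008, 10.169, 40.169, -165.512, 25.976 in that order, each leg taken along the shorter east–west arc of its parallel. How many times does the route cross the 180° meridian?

Leg 1: -158.008° → +10.169°, shortest Δλ = 168.177° (east) — does not cross 180°.
Leg 2: +10.169° → +40.169°, shortest Δλ = 30.0° (east) — does not cross 180°.
Leg 3: +40.169° → -165.512°, shortest Δλ = 154.319° (east) — crosses 180°.
Leg 4: -165.512° → +25.976°, shortest Δλ = -168.512° (west) — crosses 180°.
Total crossings: 2.

2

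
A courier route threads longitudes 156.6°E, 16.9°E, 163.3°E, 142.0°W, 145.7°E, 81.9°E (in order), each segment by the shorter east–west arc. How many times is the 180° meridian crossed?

2

Leg 1: +156.6° → +16.9°, shortest Δλ = -139.7° (west) — does not cross 180°.
Leg 2: +16.9° → +163.3°, shortest Δλ = 146.4° (east) — does not cross 180°.
Leg 3: +163.3° → -142.0°, shortest Δλ = 54.7° (east) — crosses 180°.
Leg 4: -142.0° → +145.7°, shortest Δλ = -72.3° (west) — crosses 180°.
Leg 5: +145.7° → +81.9°, shortest Δλ = -63.8° (west) — does not cross 180°.
Total crossings: 2.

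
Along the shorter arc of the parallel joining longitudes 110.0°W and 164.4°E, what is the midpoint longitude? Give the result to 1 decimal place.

Signed shortest Δλ from -110.0° to +164.4° is -85.6°.
Midpoint longitude = -110.0° + (-85.6°)/2 = -110.0° − 42.8° = -152.8°.
(The naïve average (-110.0 + +164.4)/2 = 27.2° is on the wrong side of the globe.)

152.8°W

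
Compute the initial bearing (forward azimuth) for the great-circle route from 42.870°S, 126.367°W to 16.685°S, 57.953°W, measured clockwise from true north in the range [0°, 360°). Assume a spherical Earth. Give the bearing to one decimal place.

Δλ = -57.953 − -126.367 = 68.414°.
θ = atan2( sin Δλ · cos φ₂ , cos φ₁ · sin φ₂ − sin φ₁ · cos φ₂ · cos Δλ )
  = atan2(0.89072, 0.02933) = 88.114° → normalised to [0°, 360°): 88.114°.

88.1°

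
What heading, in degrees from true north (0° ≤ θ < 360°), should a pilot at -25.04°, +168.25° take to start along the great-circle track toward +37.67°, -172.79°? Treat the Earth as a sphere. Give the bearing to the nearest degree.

Δλ = -172.79 − 168.25 = -341.04°; wrapped into (−180°, 180°]: 18.96°.
θ = atan2( sin Δλ · cos φ₂ , cos φ₁ · sin φ₂ − sin φ₁ · cos φ₂ · cos Δλ )
  = atan2(0.25718, 0.87052) = 16.459° → normalised to [0°, 360°): 16.459°.

16°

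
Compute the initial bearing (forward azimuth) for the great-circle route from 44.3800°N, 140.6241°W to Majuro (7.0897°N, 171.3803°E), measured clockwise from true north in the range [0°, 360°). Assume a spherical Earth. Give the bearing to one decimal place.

Δλ = 171.3803 − -140.6241 = 312.0044°; wrapped into (−180°, 180°]: -47.9956°.
θ = atan2( sin Δλ · cos φ₂ , cos φ₁ · sin φ₂ − sin φ₁ · cos φ₂ · cos Δλ )
  = atan2(-0.73741, -0.37625) = -117.032° → normalised to [0°, 360°): 242.968°.

243.0°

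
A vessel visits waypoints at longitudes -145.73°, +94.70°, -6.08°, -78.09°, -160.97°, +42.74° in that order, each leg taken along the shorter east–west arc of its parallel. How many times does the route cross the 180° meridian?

Leg 1: -145.73° → +94.70°, shortest Δλ = -119.57° (west) — crosses 180°.
Leg 2: +94.70° → -6.08°, shortest Δλ = -100.78° (west) — does not cross 180°.
Leg 3: -6.08° → -78.09°, shortest Δλ = -72.01° (west) — does not cross 180°.
Leg 4: -78.09° → -160.97°, shortest Δλ = -82.88° (west) — does not cross 180°.
Leg 5: -160.97° → +42.74°, shortest Δλ = -156.29° (west) — crosses 180°.
Total crossings: 2.

2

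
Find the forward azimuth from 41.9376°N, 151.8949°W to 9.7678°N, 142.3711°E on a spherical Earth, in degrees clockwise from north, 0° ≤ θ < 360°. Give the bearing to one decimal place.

260.9°

Δλ = 142.3711 − -151.8949 = 294.2660°; wrapped into (−180°, 180°]: -65.7340°.
θ = atan2( sin Δλ · cos φ₂ , cos φ₁ · sin φ₂ − sin φ₁ · cos φ₂ · cos Δλ )
  = atan2(-0.89843, -0.14448) = -99.136° → normalised to [0°, 360°): 260.864°.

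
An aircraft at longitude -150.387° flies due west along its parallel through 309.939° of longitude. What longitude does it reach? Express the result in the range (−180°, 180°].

Start at -150.387°; shift −309.939° → -460.326°.
-460.326° lies outside (−180°, 180°]; add 360° → -100.326°.

-100.326°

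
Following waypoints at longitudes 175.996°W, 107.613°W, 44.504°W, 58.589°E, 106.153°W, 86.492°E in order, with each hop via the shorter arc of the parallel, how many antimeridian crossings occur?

1

Leg 1: -175.996° → -107.613°, shortest Δλ = 68.383° (east) — does not cross 180°.
Leg 2: -107.613° → -44.504°, shortest Δλ = 63.109° (east) — does not cross 180°.
Leg 3: -44.504° → +58.589°, shortest Δλ = 103.093° (east) — does not cross 180°.
Leg 4: +58.589° → -106.153°, shortest Δλ = -164.742° (west) — does not cross 180°.
Leg 5: -106.153° → +86.492°, shortest Δλ = -167.355° (west) — crosses 180°.
Total crossings: 1.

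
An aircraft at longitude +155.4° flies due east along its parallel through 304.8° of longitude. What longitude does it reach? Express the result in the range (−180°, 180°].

+100.2°

Start at +155.4°; shift +304.8° → +460.2°.
+460.2° lies outside (−180°, 180°]; subtract 360° → +100.2°.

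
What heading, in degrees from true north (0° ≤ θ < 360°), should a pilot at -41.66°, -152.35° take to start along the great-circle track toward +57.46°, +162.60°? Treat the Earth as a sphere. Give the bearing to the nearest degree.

Δλ = 162.60 − -152.35 = 314.95°; wrapped into (−180°, 180°]: -45.05°.
θ = atan2( sin Δλ · cos φ₂ , cos φ₁ · sin φ₂ − sin φ₁ · cos φ₂ · cos Δλ )
  = atan2(-0.38068, 0.88242) = -23.335° → normalised to [0°, 360°): 336.665°.

337°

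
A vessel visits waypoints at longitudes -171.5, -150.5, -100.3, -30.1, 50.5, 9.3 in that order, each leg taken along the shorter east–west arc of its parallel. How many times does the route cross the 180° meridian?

Leg 1: -171.5° → -150.5°, shortest Δλ = 21.0° (east) — does not cross 180°.
Leg 2: -150.5° → -100.3°, shortest Δλ = 50.2° (east) — does not cross 180°.
Leg 3: -100.3° → -30.1°, shortest Δλ = 70.2° (east) — does not cross 180°.
Leg 4: -30.1° → +50.5°, shortest Δλ = 80.6° (east) — does not cross 180°.
Leg 5: +50.5° → +9.3°, shortest Δλ = -41.2° (west) — does not cross 180°.
Total crossings: 0.

0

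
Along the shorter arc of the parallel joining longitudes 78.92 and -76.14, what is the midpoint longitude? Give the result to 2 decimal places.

+1.39°

Signed shortest Δλ from +78.92° to -76.14° is -155.06°.
Midpoint longitude = +78.92° + (-155.06°)/2 = +78.92° − 77.53° = +1.39°.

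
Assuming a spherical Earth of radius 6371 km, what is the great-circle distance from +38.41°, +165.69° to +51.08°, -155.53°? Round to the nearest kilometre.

Δλ = -155.53 − 165.69 = -321.22°; wrapped into (−180°, 180°]: 38.78°.
Δφ = 51.08 − 38.41 = 12.67°.
a = sin²(Δφ/2) + cos φ₁ · cos φ₂ · sin²(Δλ/2) = 0.066435.
c = 2·atan2(√a, √(1−a)) = 0.52138 rad → d = 6371·c ≈ 3321.74 km.

3322 km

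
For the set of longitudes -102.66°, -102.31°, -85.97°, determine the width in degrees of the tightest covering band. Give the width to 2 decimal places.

Sort the longitudes: -102.66°, -102.31°, -85.97°.
Eastward gaps between consecutive values (wrapping around): 0.35°, 16.34°, 343.31°.
Largest gap = 343.31° ⇒ minimal covering band is its complement: 360° − 343.31° = 16.69°.
Band runs from -102.66° eastward to -85.97°.

16.69°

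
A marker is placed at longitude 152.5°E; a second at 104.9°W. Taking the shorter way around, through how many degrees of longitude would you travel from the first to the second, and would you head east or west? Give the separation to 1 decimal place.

Raw difference: -104.9 − 152.5 = -257.4°.
Normalise into (−180°, 180°]: -257.4° + 360° = 102.6°.
Positive ⇒ the second point lies to the east; separation 102.6°.

102.6° east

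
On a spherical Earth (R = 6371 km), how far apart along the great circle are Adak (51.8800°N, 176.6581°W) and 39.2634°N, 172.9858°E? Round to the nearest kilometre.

Δλ = 172.9858 − -176.6581 = 349.6439°; wrapped into (−180°, 180°]: -10.3561°.
Δφ = 39.2634 − 51.8800 = -12.6166°.
a = sin²(Δφ/2) + cos φ₁ · cos φ₂ · sin²(Δλ/2) = 0.015966.
c = 2·atan2(√a, √(1−a)) = 0.25339 rad → d = 6371·c ≈ 1614.36 km.

1614 km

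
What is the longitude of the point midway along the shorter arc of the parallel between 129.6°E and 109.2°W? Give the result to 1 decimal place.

Signed shortest Δλ from +129.6° to -109.2° is +121.2°.
Midpoint longitude = +129.6° + (+121.2°)/2 = +129.6° + 60.6° = +190.2°.
Normalise into (−180°, 180°]: -169.8°.
(The naïve average (+129.6 + -109.2)/2 = 10.2° is on the wrong side of the globe.)

169.8°W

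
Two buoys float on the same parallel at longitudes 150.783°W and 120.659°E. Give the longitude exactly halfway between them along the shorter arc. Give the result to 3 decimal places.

164.938°E

Signed shortest Δλ from -150.783° to +120.659° is -88.558°.
Midpoint longitude = -150.783° + (-88.558°)/2 = -150.783° − 44.279° = -195.062°.
Normalise into (−180°, 180°]: +164.938°.
(The naïve average (-150.783 + +120.659)/2 = -15.062° is on the wrong side of the globe.)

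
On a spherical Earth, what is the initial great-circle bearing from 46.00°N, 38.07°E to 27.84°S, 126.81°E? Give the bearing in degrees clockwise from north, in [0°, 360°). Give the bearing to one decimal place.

110.9°

Δλ = 126.81 − 38.07 = 88.74°.
θ = atan2( sin Δλ · cos φ₂ , cos φ₁ · sin φ₂ − sin φ₁ · cos φ₂ · cos Δλ )
  = atan2(0.88404, -0.33840) = 110.946° → normalised to [0°, 360°): 110.946°.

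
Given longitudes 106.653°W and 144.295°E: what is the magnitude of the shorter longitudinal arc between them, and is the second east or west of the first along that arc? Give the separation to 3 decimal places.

Raw difference: 144.295 − -106.653 = 250.948°.
Normalise into (−180°, 180°]: 250.948° − 360° = -109.052°.
Negative ⇒ the second point lies to the west; separation 109.052°.

109.052° west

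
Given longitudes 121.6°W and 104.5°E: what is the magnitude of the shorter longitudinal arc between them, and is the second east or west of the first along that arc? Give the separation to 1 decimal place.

133.9° west

Raw difference: 104.5 − -121.6 = 226.1°.
Normalise into (−180°, 180°]: 226.1° − 360° = -133.9°.
Negative ⇒ the second point lies to the west; separation 133.9°.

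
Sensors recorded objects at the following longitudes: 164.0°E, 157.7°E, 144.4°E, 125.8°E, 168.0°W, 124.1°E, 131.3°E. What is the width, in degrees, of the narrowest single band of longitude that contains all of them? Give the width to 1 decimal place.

Sort the longitudes: -168.0°, +124.1°, +125.8°, +131.3°, +144.4°, +157.7°, +164.0°.
Eastward gaps between consecutive values (wrapping around): 292.1°, 1.7°, 5.5°, 13.1°, 13.3°, 6.3°, 28.0°.
Largest gap = 292.1° ⇒ minimal covering band is its complement: 360° − 292.1° = 67.9°.
Band runs from +124.1° eastward to -168.0°, crossing the antimeridian.

67.9°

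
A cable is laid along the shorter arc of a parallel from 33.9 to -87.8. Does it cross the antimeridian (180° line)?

Signed shortest Δλ = ((-87.8 − 33.9 + 180) mod 360) − 180 = -121.7°.
Going west by 121.7° from +33.9° reaches -87.8° without touching 180°.

No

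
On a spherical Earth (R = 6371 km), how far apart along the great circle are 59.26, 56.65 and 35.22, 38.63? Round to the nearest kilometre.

2977 km

Δλ = 38.63 − 56.65 = -18.02°.
Δφ = 35.22 − 59.26 = -24.04°.
a = sin²(Δφ/2) + cos φ₁ · cos φ₂ · sin²(Δλ/2) = 0.053611.
c = 2·atan2(√a, √(1−a)) = 0.46732 rad → d = 6371·c ≈ 2977.30 km.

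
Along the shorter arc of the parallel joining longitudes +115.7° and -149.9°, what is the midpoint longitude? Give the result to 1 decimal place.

Signed shortest Δλ from +115.7° to -149.9° is +94.4°.
Midpoint longitude = +115.7° + (+94.4°)/2 = +115.7° + 47.2° = +162.9°.
(The naïve average (+115.7 + -149.9)/2 = -17.1° is on the wrong side of the globe.)

+162.9°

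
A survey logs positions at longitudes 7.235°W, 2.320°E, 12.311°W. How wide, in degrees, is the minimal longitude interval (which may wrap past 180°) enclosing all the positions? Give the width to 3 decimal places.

14.631°

Sort the longitudes: -12.311°, -7.235°, +2.320°.
Eastward gaps between consecutive values (wrapping around): 5.076°, 9.555°, 345.369°.
Largest gap = 345.369° ⇒ minimal covering band is its complement: 360° − 345.369° = 14.631°.
Band runs from -12.311° eastward to +2.320°.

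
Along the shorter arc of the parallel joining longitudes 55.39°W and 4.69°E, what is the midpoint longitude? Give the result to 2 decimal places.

Signed shortest Δλ from -55.39° to +4.69° is +60.08°.
Midpoint longitude = -55.39° + (+60.08°)/2 = -55.39° + 30.04° = -25.35°.

25.35°W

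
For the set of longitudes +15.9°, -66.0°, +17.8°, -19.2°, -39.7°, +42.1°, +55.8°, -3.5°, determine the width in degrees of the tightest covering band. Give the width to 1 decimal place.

Sort the longitudes: -66.0°, -39.7°, -19.2°, -3.5°, +15.9°, +17.8°, +42.1°, +55.8°.
Eastward gaps between consecutive values (wrapping around): 26.3°, 20.5°, 15.7°, 19.4°, 1.9°, 24.3°, 13.7°, 238.2°.
Largest gap = 238.2° ⇒ minimal covering band is its complement: 360° − 238.2° = 121.8°.
Band runs from -66.0° eastward to +55.8°.

121.8°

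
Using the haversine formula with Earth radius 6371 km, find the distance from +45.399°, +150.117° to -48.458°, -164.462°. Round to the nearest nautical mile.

Δλ = -164.462 − 150.117 = -314.579°; wrapped into (−180°, 180°]: 45.421°.
Δφ = -48.458 − 45.399 = -93.857°.
a = sin²(Δφ/2) + cos φ₁ · cos φ₂ · sin²(Δλ/2) = 0.603041.
c = 2·atan2(√a, √(1−a)) = 1.77837 rad → d = 6371·c ≈ 11329.97 km ≈ 6117.69 nmi.

6118 nmi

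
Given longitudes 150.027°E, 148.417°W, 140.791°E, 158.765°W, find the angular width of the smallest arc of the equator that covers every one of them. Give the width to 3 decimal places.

Sort the longitudes: -158.765°, -148.417°, +140.791°, +150.027°.
Eastward gaps between consecutive values (wrapping around): 10.348°, 289.208°, 9.236°, 51.208°.
Largest gap = 289.208° ⇒ minimal covering band is its complement: 360° − 289.208° = 70.792°.
Band runs from +140.791° eastward to -148.417°, crossing the antimeridian.

70.792°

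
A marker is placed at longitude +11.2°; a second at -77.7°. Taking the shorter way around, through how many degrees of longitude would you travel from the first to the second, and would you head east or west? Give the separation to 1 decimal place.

88.9° west

Raw difference: -77.7 − 11.2 = -88.9°.
Normalise into (−180°, 180°]: -88.9° stays -88.9°.
Negative ⇒ the second point lies to the west; separation 88.9°.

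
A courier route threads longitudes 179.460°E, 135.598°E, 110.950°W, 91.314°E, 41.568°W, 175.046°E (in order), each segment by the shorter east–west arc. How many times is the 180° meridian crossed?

3

Leg 1: +179.460° → +135.598°, shortest Δλ = -43.862° (west) — does not cross 180°.
Leg 2: +135.598° → -110.950°, shortest Δλ = 113.452° (east) — crosses 180°.
Leg 3: -110.950° → +91.314°, shortest Δλ = -157.736° (west) — crosses 180°.
Leg 4: +91.314° → -41.568°, shortest Δλ = -132.882° (west) — does not cross 180°.
Leg 5: -41.568° → +175.046°, shortest Δλ = -143.386° (west) — crosses 180°.
Total crossings: 3.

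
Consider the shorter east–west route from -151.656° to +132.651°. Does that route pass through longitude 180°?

Naïve |132.651 − -151.656| = 284.307° > 180°, so the shorter arc goes the other way round — across 180°.
Signed shortest Δλ = ((132.651 − -151.656 + 180) mod 360) − 180 = -75.693°.
Going west by 75.693° from -151.656° passes through 180° before reaching +132.651°.

Yes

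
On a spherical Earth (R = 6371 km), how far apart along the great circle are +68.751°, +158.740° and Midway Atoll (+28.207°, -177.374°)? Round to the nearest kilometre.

4770 km

Δλ = -177.374 − 158.740 = -336.114°; wrapped into (−180°, 180°]: 23.886°.
Δφ = 28.207 − 68.751 = -40.544°.
a = sin²(Δφ/2) + cos φ₁ · cos φ₂ · sin²(Δλ/2) = 0.133724.
c = 2·atan2(√a, √(1−a)) = 0.74873 rad → d = 6371·c ≈ 4770.17 km.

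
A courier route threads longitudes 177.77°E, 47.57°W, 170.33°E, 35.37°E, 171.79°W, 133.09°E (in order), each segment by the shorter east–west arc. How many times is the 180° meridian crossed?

4

Leg 1: +177.77° → -47.57°, shortest Δλ = 134.66° (east) — crosses 180°.
Leg 2: -47.57° → +170.33°, shortest Δλ = -142.1° (west) — crosses 180°.
Leg 3: +170.33° → +35.37°, shortest Δλ = -134.96° (west) — does not cross 180°.
Leg 4: +35.37° → -171.79°, shortest Δλ = 152.84° (east) — crosses 180°.
Leg 5: -171.79° → +133.09°, shortest Δλ = -55.12° (west) — crosses 180°.
Total crossings: 4.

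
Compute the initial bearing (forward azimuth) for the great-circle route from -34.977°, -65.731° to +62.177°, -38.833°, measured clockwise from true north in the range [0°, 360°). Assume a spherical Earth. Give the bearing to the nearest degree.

12°

Δλ = -38.833 − -65.731 = 26.898°.
θ = atan2( sin Δλ · cos φ₂ , cos φ₁ · sin φ₂ − sin φ₁ · cos φ₂ · cos Δλ )
  = atan2(0.21116, 0.96327) = 12.364° → normalised to [0°, 360°): 12.364°.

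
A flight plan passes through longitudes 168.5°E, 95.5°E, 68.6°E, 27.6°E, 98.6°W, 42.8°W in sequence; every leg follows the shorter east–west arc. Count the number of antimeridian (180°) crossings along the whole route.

0

Leg 1: +168.5° → +95.5°, shortest Δλ = -73.0° (west) — does not cross 180°.
Leg 2: +95.5° → +68.6°, shortest Δλ = -26.9° (west) — does not cross 180°.
Leg 3: +68.6° → +27.6°, shortest Δλ = -41.0° (west) — does not cross 180°.
Leg 4: +27.6° → -98.6°, shortest Δλ = -126.2° (west) — does not cross 180°.
Leg 5: -98.6° → -42.8°, shortest Δλ = 55.8° (east) — does not cross 180°.
Total crossings: 0.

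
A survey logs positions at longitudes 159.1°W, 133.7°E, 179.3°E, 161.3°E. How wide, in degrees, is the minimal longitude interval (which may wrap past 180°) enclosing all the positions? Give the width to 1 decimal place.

67.2°

Sort the longitudes: -159.1°, +133.7°, +161.3°, +179.3°.
Eastward gaps between consecutive values (wrapping around): 292.8°, 27.6°, 18.0°, 21.6°.
Largest gap = 292.8° ⇒ minimal covering band is its complement: 360° − 292.8° = 67.2°.
Band runs from +133.7° eastward to -159.1°, crossing the antimeridian.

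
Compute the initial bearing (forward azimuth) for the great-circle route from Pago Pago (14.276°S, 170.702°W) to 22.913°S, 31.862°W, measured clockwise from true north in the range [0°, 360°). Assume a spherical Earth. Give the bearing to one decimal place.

132.1°

Δλ = -31.862 − -170.702 = 138.840°.
θ = atan2( sin Δλ · cos φ₂ , cos φ₁ · sin φ₂ − sin φ₁ · cos φ₂ · cos Δλ )
  = atan2(0.60623, -0.54832) = 132.128° → normalised to [0°, 360°): 132.128°.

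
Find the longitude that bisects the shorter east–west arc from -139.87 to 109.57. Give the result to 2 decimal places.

+164.85°

Signed shortest Δλ from -139.87° to +109.57° is -110.56°.
Midpoint longitude = -139.87° + (-110.56°)/2 = -139.87° − 55.28° = -195.15°.
Normalise into (−180°, 180°]: +164.85°.
(The naïve average (-139.87 + +109.57)/2 = -15.15° is on the wrong side of the globe.)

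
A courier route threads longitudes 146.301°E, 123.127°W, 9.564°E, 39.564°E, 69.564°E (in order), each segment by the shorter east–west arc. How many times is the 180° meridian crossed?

Leg 1: +146.301° → -123.127°, shortest Δλ = 90.572° (east) — crosses 180°.
Leg 2: -123.127° → +9.564°, shortest Δλ = 132.691° (east) — does not cross 180°.
Leg 3: +9.564° → +39.564°, shortest Δλ = 30.0° (east) — does not cross 180°.
Leg 4: +39.564° → +69.564°, shortest Δλ = 30.0° (east) — does not cross 180°.
Total crossings: 1.

1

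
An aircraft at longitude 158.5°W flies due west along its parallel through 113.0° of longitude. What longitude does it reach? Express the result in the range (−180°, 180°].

88.5°E

Start at -158.5°; shift −113.0° → -271.5°.
-271.5° lies outside (−180°, 180°]; add 360° → +88.5°.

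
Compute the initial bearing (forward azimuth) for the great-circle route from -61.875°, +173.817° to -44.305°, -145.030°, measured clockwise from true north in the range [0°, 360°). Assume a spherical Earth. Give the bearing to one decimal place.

72.8°

Δλ = -145.030 − 173.817 = -318.847°; wrapped into (−180°, 180°]: 41.153°.
θ = atan2( sin Δλ · cos φ₂ , cos φ₁ · sin φ₂ − sin φ₁ · cos φ₂ · cos Δλ )
  = atan2(0.47094, 0.14595) = 72.781° → normalised to [0°, 360°): 72.781°.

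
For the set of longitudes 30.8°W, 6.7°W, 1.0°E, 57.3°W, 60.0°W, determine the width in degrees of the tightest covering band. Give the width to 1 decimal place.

Sort the longitudes: -60.0°, -57.3°, -30.8°, -6.7°, +1.0°.
Eastward gaps between consecutive values (wrapping around): 2.7°, 26.5°, 24.1°, 7.7°, 299.0°.
Largest gap = 299.0° ⇒ minimal covering band is its complement: 360° − 299.0° = 61.0°.
Band runs from -60.0° eastward to +1.0°.

61.0°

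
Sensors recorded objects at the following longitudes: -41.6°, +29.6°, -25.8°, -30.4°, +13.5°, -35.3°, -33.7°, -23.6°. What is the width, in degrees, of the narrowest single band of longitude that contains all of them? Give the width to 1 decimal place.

71.2°

Sort the longitudes: -41.6°, -35.3°, -33.7°, -30.4°, -25.8°, -23.6°, +13.5°, +29.6°.
Eastward gaps between consecutive values (wrapping around): 6.3°, 1.6°, 3.3°, 4.6°, 2.2°, 37.1°, 16.1°, 288.8°.
Largest gap = 288.8° ⇒ minimal covering band is its complement: 360° − 288.8° = 71.2°.
Band runs from -41.6° eastward to +29.6°.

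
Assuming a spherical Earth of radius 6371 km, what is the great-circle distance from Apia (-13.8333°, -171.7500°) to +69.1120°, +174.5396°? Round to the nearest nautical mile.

Δλ = 174.5396 − -171.7500 = 346.2896°; wrapped into (−180°, 180°]: -13.7104°.
Δφ = 69.1120 − -13.8333 = 82.9453°.
a = sin²(Δφ/2) + cos φ₁ · cos φ₂ · sin²(Δλ/2) = 0.443524.
c = 2·atan2(√a, √(1−a)) = 1.45760 rad → d = 6371·c ≈ 9286.39 km ≈ 5014.25 nmi.

5014 nmi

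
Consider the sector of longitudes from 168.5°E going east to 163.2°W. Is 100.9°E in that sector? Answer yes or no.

Band width going east from +168.5° to -163.2°: ((-163.2 − 168.5) mod 360) = 28.3°.
Offset of +100.9° east of the west edge: ((100.9 − 168.5) mod 360) = 292.4°.
292.4° > 28.3° ⇒ outside.

No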